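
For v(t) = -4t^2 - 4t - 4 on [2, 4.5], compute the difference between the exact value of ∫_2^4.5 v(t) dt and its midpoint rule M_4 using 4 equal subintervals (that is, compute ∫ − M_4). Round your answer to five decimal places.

-0.32552

Exact integral: ∫_2^4.5 v(t) dt ≈ -153.3333333.
M_4 = -153.0078125.
Error ≈ -153.3333333 − (-153.0078125) ≈ -0.32552.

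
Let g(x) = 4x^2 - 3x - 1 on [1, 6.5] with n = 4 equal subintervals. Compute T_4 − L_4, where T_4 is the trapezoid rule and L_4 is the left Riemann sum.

T_4 = 304.390625.
L_4 = 202.296875.
T_4 − L_4 = 102.09375.

102.09375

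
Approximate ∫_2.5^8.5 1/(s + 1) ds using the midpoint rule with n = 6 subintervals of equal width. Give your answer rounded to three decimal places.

Δs = (8.5 − 2.5)/6 = 1.
Midpoints: 3, 4, 5, 6, 7, 8.
f(3) = 0.25, f(4) = 0.2, f(5) = 1/6, f(6) = 1/7, f(7) = 0.125, f(8) = 1/9.
Sum = Δs · [f(3) + f(4) + f(5) + ...].
Sum ≈ 0.996.

0.996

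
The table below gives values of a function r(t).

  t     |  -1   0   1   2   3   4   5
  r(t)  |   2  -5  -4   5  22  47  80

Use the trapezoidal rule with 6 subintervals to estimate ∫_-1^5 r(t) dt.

Δt = 1.
T_6 = (1/2)·[2 + 2·(-5) + 2·(-4) + 2·5 + 2·22 + 2·47 + 80] = 106.

106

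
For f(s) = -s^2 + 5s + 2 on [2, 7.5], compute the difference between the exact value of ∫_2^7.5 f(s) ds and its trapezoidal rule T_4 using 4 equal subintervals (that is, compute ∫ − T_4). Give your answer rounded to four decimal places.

Exact integral: ∫_2^7.5 f(s) ds ≈ 3.666667.
T_4 = 1.93359375.
Error ≈ 3.666667 − 1.93359375 ≈ 1.7331.

1.7331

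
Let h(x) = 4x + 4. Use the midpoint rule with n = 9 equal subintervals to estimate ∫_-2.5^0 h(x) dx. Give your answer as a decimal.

Δx = (0 − (-2.5))/9 = 5/18.
Midpoints: -85/36, -25/12, -65/36, -55/36, -1.25, -35/36, -25/36, -5/12, -5/36.
h(-85/36) = -49/9, h(-25/12) = -13/3, h(-65/36) = -29/9, h(-55/36) = -19/9, h(-1.25) = -1, h(-35/36) = 1/9, h(-25/36) = 11/9, h(-5/12) = 7/3, h(-5/36) = 31/9.
Sum = Δx · [h(-85/36) + h(-25/12) + h(-65/36) + ...].
Sum = -2.5.

-2.5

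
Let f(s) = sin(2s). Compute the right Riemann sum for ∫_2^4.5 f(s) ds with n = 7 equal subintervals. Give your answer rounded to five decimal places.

Δs = (4.5 − 2)/7 = 5/14.
Right endpoints: 33/14, 19/7, 43/14, 24/7, 53/14, 29/7, 4.5.
f(33/14) ≈ -1.00000, f(19/7) ≈ -0.75432, f(43/14) ≈ -0.13987, f(24/7) ≈ 0.54296, f(53/14) ≈ 0.96035, f(29/7) ≈ 0.90824, f(4.5) ≈ 0.41212.
Sum = Δs · [f(33/14) + f(19/7) + f(43/14) + ...].
Sum ≈ 0.33196.

0.33196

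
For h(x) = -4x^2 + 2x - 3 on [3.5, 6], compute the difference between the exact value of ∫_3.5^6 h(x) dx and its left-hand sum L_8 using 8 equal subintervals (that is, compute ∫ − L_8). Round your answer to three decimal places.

Exact integral: ∫_3.5^6 h(x) dx ≈ -214.58333.
L_8 = -200.68359375.
Error ≈ -214.58333 − (-200.68359375) ≈ -13.900.

-13.900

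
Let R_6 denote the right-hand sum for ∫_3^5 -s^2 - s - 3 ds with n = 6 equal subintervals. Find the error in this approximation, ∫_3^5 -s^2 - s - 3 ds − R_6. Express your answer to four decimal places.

Exact integral: ∫_3^5 f(s) ds ≈ -46.666667.
R_6 ≈ -49.703704.
Error ≈ -46.666667 − (-49.703704) ≈ 3.0370.

3.0370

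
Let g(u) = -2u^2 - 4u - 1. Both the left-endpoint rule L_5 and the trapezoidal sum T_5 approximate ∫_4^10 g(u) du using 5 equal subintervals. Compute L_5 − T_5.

115.2

L_5 = -685.68.
T_5 = -800.88.
L_5 − T_5 = 115.2.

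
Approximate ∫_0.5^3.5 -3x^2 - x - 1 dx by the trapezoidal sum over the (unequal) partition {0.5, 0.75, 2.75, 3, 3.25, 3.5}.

Subinterval widths: 0.25, 2, 0.25, 0.25, 0.25.
f(0.5) = -2.25, f(0.75) = -3.4375, f(2.75) = -26.4375, f(3) = -31, f(3.25) = -35.9375, f(3.5) = -41.25.
On each subinterval the trapezoid contributes (Δx_i/2)·[f(x_{i-1}) + f(x_i)].
Sum = -55.78125.

-55.78125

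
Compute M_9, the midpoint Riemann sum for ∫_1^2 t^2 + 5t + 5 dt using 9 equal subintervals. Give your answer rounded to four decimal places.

Δt = (2 − 1)/9 = 1/9.
Midpoints: 19/18, 7/6, 23/18, 25/18, 1.5, 29/18, 31/18, 11/6, 35/18.
f(19/18) = 3691/324, f(7/6) = 439/36, f(23/18) = 4219/324, f(25/18) = 4495/324, f(1.5) = 14.75, f(29/18) = 5071/324, f(31/18) = 5371/324, f(11/6) = 631/36, f(35/18) = 5995/324.
Sum = Δt · [f(19/18) + f(7/6) + f(23/18) + ...].
Sum ≈ 14.8323.

14.8323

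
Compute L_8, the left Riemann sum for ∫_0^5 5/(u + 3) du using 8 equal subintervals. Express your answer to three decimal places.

5.245

Δu = (5 − 0)/8 = 0.625.
Left endpoints: 0, 0.625, 1.25, 1.875, 2.5, 3.125, 3.75, 4.375.
f(0) = 5/3, f(0.625) = 40/29, f(1.25) = 20/17, f(1.875) = 40/39, f(2.5) = 10/11, f(3.125) = 40/49, f(3.75) = 20/27, f(4.375) = 40/59.
Sum = Δu · [f(0) + f(0.625) + f(1.25) + ...].
Sum ≈ 5.245.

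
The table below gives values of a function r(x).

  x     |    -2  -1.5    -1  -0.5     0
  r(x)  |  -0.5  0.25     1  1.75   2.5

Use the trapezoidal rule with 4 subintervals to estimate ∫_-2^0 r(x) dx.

2

Δx = 0.5.
T_4 = (0.5/2)·[(-0.5) + 2·0.25 + 2·1 + 2·1.75 + 2.5] = 2.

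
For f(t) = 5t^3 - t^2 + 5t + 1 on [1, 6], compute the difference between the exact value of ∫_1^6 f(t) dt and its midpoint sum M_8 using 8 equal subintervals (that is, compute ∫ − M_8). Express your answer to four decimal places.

8.3822

Exact integral: ∫_1^6 f(t) dt ≈ 1639.583333.
M_8 ≈ 1631.201172.
Error ≈ 1639.583333 − 1631.201172 ≈ 8.3822.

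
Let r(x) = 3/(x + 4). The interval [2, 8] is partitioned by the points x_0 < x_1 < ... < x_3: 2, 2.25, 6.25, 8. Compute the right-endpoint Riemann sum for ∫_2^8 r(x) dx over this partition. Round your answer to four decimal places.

1.7282

Subinterval widths: 0.25, 4, 1.75.
Right endpoints: 2.25, 6.25, 8.
r(2.25) = 0.48, r(6.25) = 12/41, r(8) = 0.25.
Sum = Σ Δx_i · r(x_i).
Sum ≈ 1.7282.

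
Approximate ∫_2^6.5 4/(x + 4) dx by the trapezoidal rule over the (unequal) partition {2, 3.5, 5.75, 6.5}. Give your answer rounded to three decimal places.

Subinterval widths: 1.5, 2.25, 0.75.
f(2) = 2/3, f(3.5) = 8/15, f(5.75) = 16/39, f(6.5) = 8/21.
On each subinterval the trapezoid contributes (Δx_i/2)·[f(x_{i-1}) + f(x_i)].
Sum ≈ 2.258.

2.258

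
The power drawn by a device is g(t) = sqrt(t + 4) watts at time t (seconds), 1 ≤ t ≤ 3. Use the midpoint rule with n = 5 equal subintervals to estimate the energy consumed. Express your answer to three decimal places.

4.894

Δt = (3 − 1)/5 = 0.4.
Midpoints: 1.2, 1.6, 2, 2.4, 2.8.
g(1.2) ≈ 2.280, g(1.6) ≈ 2.366, g(2) ≈ 2.449, g(2.4) ≈ 2.530, g(2.8) ≈ 2.608.
Sum = Δt · [g(1.2) + g(1.6) + g(2) + g(2.4) + g(2.8)].
Sum ≈ 4.894.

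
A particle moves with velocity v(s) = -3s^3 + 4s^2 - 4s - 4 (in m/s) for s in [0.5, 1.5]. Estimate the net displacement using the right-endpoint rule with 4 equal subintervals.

Δs = (1.5 − 0.5)/4 = 0.25.
Right endpoints: 0.75, 1, 1.25, 1.5.
v(0.75) = -6.015625, v(1) = -7, v(1.25) = -8.609375, v(1.5) = -11.125.
Sum = Δs · [v(0.75) + v(1) + v(1.25) + v(1.5)].
Sum = -8.1875.

-8.1875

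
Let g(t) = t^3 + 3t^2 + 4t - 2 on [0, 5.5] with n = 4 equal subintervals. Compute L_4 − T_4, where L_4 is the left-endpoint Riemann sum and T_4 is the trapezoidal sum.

L_4 ≈ 272.2392578.
T_4 ≈ 464.1376953.
L_4 − T_4 = -191.8984375.

-191.8984375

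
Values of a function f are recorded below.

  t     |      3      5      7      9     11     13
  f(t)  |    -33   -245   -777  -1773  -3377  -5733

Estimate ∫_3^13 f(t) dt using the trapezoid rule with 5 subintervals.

-18110

Δt = 2.
T_5 = (2/2)·[(-33) + 2·(-245) + 2·(-777) + 2·(-1773) + 2·(-3377) + (-5733)] = -18110.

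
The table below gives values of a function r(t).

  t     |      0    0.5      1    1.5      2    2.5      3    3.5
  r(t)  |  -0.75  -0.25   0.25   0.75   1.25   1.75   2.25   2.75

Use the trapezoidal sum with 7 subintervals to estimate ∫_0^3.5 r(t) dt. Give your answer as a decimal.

Δt = 0.5.
T_7 = (0.5/2)·[(-0.75) + 2·(-0.25) + 2·0.25 + 2·0.75 + 2·1.25 + 2·1.75 + 2·2.25 + 2.75] = 3.5.

3.5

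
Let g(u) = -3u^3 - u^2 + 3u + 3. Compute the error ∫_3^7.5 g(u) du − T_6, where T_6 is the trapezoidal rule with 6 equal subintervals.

20.35546875

Exact integral: ∫_3^7.5 g(u) du = -2359.546875.
T_6 = -2379.90234375.
Error = -2359.546875 − (-2379.90234375) = 20.35546875.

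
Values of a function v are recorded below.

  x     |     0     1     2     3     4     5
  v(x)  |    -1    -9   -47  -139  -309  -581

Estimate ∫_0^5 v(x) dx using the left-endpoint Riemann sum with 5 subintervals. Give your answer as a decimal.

Δx = 1.
Sum = 1·[(-1) + (-9) + (-47) + (-139) + (-309)] = -505.

-505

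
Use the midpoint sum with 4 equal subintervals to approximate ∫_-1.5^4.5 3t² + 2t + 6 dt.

145.125

Δt = (4.5 − (-1.5))/4 = 1.5.
Midpoints: -0.75, 0.75, 2.25, 3.75.
f(-0.75) = 6.1875, f(0.75) = 9.1875, f(2.25) = 25.6875, f(3.75) = 55.6875.
Sum = Δt · [f(-0.75) + f(0.75) + f(2.25) + f(3.75)].
Sum = 145.125.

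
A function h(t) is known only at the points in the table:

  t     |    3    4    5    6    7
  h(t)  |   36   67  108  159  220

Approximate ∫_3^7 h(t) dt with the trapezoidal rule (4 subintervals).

Δt = 1.
T_4 = (1/2)·[36 + 2·67 + 2·108 + 2·159 + 220] = 462.

462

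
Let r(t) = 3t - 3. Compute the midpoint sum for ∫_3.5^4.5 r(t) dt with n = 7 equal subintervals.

Δt = (4.5 − 3.5)/7 = 1/7.
Midpoints: 25/7, 26/7, 27/7, 4, 29/7, 30/7, 31/7.
r(25/7) = 54/7, r(26/7) = 57/7, r(27/7) = 60/7, r(4) = 9, r(29/7) = 66/7, r(30/7) = 69/7, r(31/7) = 72/7.
Sum = Δt · [r(25/7) + r(26/7) + r(27/7) + ...].
Sum = 9.

9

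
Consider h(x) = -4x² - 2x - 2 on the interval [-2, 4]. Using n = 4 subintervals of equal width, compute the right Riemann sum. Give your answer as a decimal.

-174

Δx = (4 − (-2))/4 = 1.5.
Right endpoints: -0.5, 1, 2.5, 4.
h(-0.5) = -2, h(1) = -8, h(2.5) = -32, h(4) = -74.
Sum = Δx · [h(-0.5) + h(1) + h(2.5) + h(4)].
Sum = -174.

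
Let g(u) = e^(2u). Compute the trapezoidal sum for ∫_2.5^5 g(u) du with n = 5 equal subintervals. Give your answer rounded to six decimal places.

11835.771672

Δu = (5 − 2.5)/5 = 0.5.
g(2.5) ≈ 148.413159, g(3) ≈ 403.428793, g(3.5) ≈ 1096.633158, g(4) ≈ 2980.957987, g(4.5) ≈ 8103.083928, g(5) ≈ 22026.465795.
T_5 = (Δu/2)·[g(u_0) + 2g(u_1) + ... + 2g(u_{4}) + g(u_5)].
Sum ≈ 11835.771672.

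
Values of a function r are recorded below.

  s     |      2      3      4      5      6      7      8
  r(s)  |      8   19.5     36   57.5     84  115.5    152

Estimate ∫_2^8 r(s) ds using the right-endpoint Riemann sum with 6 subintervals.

Δs = 1.
Sum = 1·[19.5 + 36 + 57.5 + 84 + 115.5 + 152] = 464.5.

464.5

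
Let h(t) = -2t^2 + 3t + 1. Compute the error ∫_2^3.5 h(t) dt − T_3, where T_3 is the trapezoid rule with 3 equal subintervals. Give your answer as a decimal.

0.125

Exact integral: ∫_2^3.5 h(t) dt = -9.375.
T_3 = -9.5.
Error = -9.375 − (-9.5) = 0.125.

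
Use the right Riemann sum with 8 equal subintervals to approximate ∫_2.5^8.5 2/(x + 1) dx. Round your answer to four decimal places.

Δx = (8.5 − 2.5)/8 = 0.75.
Right endpoints: 3.25, 4, 4.75, 5.5, 6.25, 7, 7.75, 8.5.
f(3.25) = 8/17, f(4) = 0.4, f(4.75) = 8/23, f(5.5) = 4/13, f(6.25) = 8/29, f(7) = 0.25, f(7.75) = 8/35, f(8.5) = 4/19.
Sum = Δx · [f(3.25) + f(4) + f(4.75) + ...].
Sum ≈ 1.8683.

1.8683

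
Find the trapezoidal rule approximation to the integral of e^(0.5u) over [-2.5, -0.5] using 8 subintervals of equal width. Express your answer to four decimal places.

0.9859

Δu = (-0.5 − (-2.5))/8 = 0.25.
f(-2.5) ≈ 0.2865, f(-2.25) ≈ 0.3247, f(-2) ≈ 0.3679, f(-1.75) ≈ 0.4169, f(-1.5) ≈ 0.4724, f(-1.25) ≈ 0.5353, f(-1) ≈ 0.6065, f(-0.75) ≈ 0.6873, f(-0.5) ≈ 0.7788.
T_8 = (Δu/2)·[f(u_0) + 2f(u_1) + ... + 2f(u_{7}) + f(u_8)].
Sum ≈ 0.9859.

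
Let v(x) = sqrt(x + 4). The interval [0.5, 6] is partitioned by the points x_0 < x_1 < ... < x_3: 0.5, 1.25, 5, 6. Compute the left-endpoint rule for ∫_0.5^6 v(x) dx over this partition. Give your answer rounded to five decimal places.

Subinterval widths: 0.75, 3.75, 1.
Left endpoints: 0.5, 1.25, 5.
v(0.5) ≈ 2.12132, v(1.25) ≈ 2.29129, v(5) ≈ 3.00000.
Sum = Σ Δx_i · v(x_i).
Sum ≈ 13.18332.

13.18332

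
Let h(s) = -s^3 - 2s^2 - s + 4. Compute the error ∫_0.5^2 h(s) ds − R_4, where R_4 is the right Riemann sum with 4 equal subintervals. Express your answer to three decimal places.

Exact integral: ∫_0.5^2 h(s) ds = -5.109375.
R_4 ≈ -8.47559.
Error ≈ -5.109375 − (-8.47559) ≈ 3.366.

3.366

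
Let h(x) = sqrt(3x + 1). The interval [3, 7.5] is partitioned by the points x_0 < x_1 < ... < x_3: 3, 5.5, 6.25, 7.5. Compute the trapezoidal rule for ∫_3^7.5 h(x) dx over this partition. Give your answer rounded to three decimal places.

Subinterval widths: 2.5, 0.75, 1.25.
h(3) ≈ 3.162, h(5.5) ≈ 4.183, h(6.25) ≈ 4.444, h(7.5) ≈ 4.848.
On each subinterval the trapezoid contributes (Δx_i/2)·[h(x_{i-1}) + h(x_i)].
Sum ≈ 18.225.

18.225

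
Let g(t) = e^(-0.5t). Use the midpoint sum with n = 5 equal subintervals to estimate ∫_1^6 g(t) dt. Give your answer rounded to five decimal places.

1.10197

Δt = (6 − 1)/5 = 1.
Midpoints: 1.5, 2.5, 3.5, 4.5, 5.5.
g(1.5) ≈ 0.47237, g(2.5) ≈ 0.28650, g(3.5) ≈ 0.17377, g(4.5) ≈ 0.10540, g(5.5) ≈ 0.06393.
Sum = Δt · [g(1.5) + g(2.5) + g(3.5) + g(4.5) + g(5.5)].
Sum ≈ 1.10197.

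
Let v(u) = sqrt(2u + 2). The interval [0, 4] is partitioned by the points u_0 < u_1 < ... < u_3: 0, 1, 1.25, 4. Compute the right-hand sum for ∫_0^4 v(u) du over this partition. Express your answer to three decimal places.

Subinterval widths: 1, 0.25, 2.75.
Right endpoints: 1, 1.25, 4.
v(1) ≈ 2.000, v(1.25) ≈ 2.121, v(4) ≈ 3.162.
Sum = Σ Δu_i · v(u_i).
Sum ≈ 11.227.

11.227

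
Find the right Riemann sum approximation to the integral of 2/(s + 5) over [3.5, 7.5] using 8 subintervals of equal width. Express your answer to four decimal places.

0.7528

Δs = (7.5 − 3.5)/8 = 0.5.
Right endpoints: 4, 4.5, 5, 5.5, 6, 6.5, 7, 7.5.
f(4) = 2/9, f(4.5) = 4/19, f(5) = 0.2, f(5.5) = 4/21, f(6) = 2/11, f(6.5) = 4/23, f(7) = 1/6, f(7.5) = 0.16.
Sum = Δs · [f(4) + f(4.5) + f(5) + ...].
Sum ≈ 0.7528.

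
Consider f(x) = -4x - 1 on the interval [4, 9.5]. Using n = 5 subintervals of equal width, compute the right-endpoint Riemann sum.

Δx = (9.5 − 4)/5 = 1.1.
Right endpoints: 5.1, 6.2, 7.3, 8.4, 9.5.
f(5.1) = -21.4, f(6.2) = -25.8, f(7.3) = -30.2, f(8.4) = -34.6, f(9.5) = -39.
Sum = Δx · [f(5.1) + f(6.2) + f(7.3) + f(8.4) + f(9.5)].
Sum = -166.1.

-166.1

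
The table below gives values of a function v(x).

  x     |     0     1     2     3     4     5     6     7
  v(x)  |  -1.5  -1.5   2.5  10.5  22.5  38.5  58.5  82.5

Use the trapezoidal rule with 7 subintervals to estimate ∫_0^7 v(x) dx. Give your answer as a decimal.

171.5

Δx = 1.
T_7 = (1/2)·[(-1.5) + 2·(-1.5) + 2·2.5 + 2·10.5 + 2·22.5 + 2·38.5 + 2·58.5 + 82.5] = 171.5.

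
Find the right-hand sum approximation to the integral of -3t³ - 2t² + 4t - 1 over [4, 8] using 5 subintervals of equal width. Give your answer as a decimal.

-3680.16

Δt = (8 − 4)/5 = 0.8.
Right endpoints: 4.8, 5.6, 6.4, 7.2, 8.
f(4.8) = -359.656, f(5.6) = -568.168, f(6.4) = -843.752, f(7.2) = -1195.624, f(8) = -1633.
Sum = Δt · [f(4.8) + f(5.6) + f(6.4) + f(7.2) + f(8)].
Sum = -3680.16.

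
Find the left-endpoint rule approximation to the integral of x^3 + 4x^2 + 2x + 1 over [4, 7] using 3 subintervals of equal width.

746

Δx = (7 − 4)/3 = 1.
Left endpoints: 4, 5, 6.
f(4) = 137, f(5) = 236, f(6) = 373.
Sum = Δx · [f(4) + f(5) + f(6)].
Sum = 746.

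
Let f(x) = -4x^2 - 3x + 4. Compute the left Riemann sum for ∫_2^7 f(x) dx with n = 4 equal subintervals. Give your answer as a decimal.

-377.5

Δx = (7 − 2)/4 = 1.25.
Left endpoints: 2, 3.25, 4.5, 5.75.
f(2) = -18, f(3.25) = -48, f(4.5) = -90.5, f(5.75) = -145.5.
Sum = Δx · [f(2) + f(3.25) + f(4.5) + f(5.75)].
Sum = -377.5.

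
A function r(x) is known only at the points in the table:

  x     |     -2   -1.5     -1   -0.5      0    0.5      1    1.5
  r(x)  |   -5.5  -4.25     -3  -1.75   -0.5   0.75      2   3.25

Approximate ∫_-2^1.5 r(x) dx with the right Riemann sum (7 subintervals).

-1.75

Δx = 0.5.
Sum = 0.5·[(-4.25) + (-3) + (-1.75) + (-0.5) + 0.75 + 2 + 3.25] = -1.75.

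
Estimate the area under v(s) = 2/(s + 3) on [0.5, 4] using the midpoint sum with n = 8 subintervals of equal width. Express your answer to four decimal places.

1.3853

Δs = (4 − 0.5)/8 = 0.4375.
Midpoints: 0.71875, 1.15625, 1.59375, 2.03125, 2.46875, 2.90625, 3.34375, 3.78125.
v(0.71875) = 64/119, v(1.15625) = 64/133, v(1.59375) = 64/147, v(2.03125) = 64/161, v(2.46875) = 64/175, v(2.90625) = 64/189, v(3.34375) = 64/203, v(3.78125) = 64/217.
Sum = Δs · [v(0.71875) + v(1.15625) + v(1.59375) + ...].
Sum ≈ 1.3853.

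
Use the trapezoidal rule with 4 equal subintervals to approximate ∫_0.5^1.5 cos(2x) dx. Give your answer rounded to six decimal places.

Δx = (1.5 − 0.5)/4 = 0.25.
f(0.5) ≈ 0.540302, f(0.75) ≈ 0.070737, f(1) ≈ -0.416147, f(1.25) ≈ -0.801144, f(1.5) ≈ -0.989992.
T_4 = (Δx/2)·[f(x_0) + 2f(x_1) + 2f(x_2) + 2f(x_3) + f(x_4)].
Sum ≈ -0.342850.

-0.342850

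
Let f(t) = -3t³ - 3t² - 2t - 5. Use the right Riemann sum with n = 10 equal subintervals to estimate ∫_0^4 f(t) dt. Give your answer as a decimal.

-343.84

Δt = (4 − 0)/10 = 0.4.
Right endpoints: 0.4, 0.8, 1.2, 1.6, 2, 2.4, 2.8, 3.2, 3.6, 4.
f(0.4) = -6.472, f(0.8) = -10.056, f(1.2) = -16.904, f(1.6) = -28.168, f(2) = -45, f(2.4) = -68.552, f(2.8) = -99.976, f(3.2) = -140.424, f(3.6) = -191.048, f(4) = -253.
Sum = Δt · [f(0.4) + f(0.8) + f(1.2) + ...].
Sum = -343.84.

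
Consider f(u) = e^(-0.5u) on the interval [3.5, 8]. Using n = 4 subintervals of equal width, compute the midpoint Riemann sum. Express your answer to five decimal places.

0.30686

Δu = (8 − 3.5)/4 = 1.125.
Midpoints: 4.0625, 5.1875, 6.3125, 7.4375.
f(4.0625) ≈ 0.13117, f(5.1875) ≈ 0.07474, f(6.3125) ≈ 0.04259, f(7.4375) ≈ 0.02426.
Sum = Δu · [f(4.0625) + f(5.1875) + f(6.3125) + f(7.4375)].
Sum ≈ 0.30686.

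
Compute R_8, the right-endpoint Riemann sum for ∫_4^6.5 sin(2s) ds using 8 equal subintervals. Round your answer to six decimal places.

Δs = (6.5 − 4)/8 = 0.3125.
Right endpoints: 4.3125, 4.625, 4.9375, 5.25, 5.5625, 5.875, 6.1875, 6.5.
f(4.3125) ≈ 0.717201, f(4.625) ≈ 0.173889, f(4.9375) ≈ -0.435165, f(5.25) ≈ -0.879696, f(5.5625) ≈ -0.991636, f(5.875) ≈ -0.728665, f(6.1875) ≈ -0.190205, f(6.5) ≈ 0.420167.
Sum = Δs · [f(4.3125) + f(4.625) + f(4.9375) + ...].
Sum ≈ -0.598159.

-0.598159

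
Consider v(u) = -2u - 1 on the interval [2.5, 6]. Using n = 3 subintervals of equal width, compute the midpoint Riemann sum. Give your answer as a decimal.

-33.25

Δu = (6 − 2.5)/3 = 7/6.
Midpoints: 37/12, 4.25, 65/12.
v(37/12) = -43/6, v(4.25) = -9.5, v(65/12) = -71/6.
Sum = Δu · [v(37/12) + v(4.25) + v(65/12)].
Sum = -33.25.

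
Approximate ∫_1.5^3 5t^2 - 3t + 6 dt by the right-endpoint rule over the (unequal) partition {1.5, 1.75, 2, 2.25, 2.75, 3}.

Subinterval widths: 0.25, 0.25, 0.25, 0.5, 0.25.
Right endpoints: 1.75, 2, 2.25, 2.75, 3.
f(1.75) = 16.0625, f(2) = 20, f(2.25) = 24.5625, f(2.75) = 35.5625, f(3) = 42.
Sum = Σ Δt_i · f(t_i).
Sum = 43.4375.

43.4375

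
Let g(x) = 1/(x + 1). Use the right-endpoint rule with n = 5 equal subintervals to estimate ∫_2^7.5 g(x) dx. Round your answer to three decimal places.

Δx = (7.5 − 2)/5 = 1.1.
Right endpoints: 3.1, 4.2, 5.3, 6.4, 7.5.
g(3.1) = 10/41, g(4.2) = 5/26, g(5.3) = 10/63, g(6.4) = 5/37, g(7.5) = 2/17.
Sum = Δx · [g(3.1) + g(4.2) + g(5.3) + g(6.4) + g(7.5)].
Sum ≈ 0.932.

0.932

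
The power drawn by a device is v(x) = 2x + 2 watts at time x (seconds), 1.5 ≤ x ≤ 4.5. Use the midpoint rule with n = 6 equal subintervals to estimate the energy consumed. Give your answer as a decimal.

Δx = (4.5 − 1.5)/6 = 0.5.
Midpoints: 1.75, 2.25, 2.75, 3.25, 3.75, 4.25.
v(1.75) = 5.5, v(2.25) = 6.5, v(2.75) = 7.5, v(3.25) = 8.5, v(3.75) = 9.5, v(4.25) = 10.5.
Sum = Δx · [v(1.75) + v(2.25) + v(2.75) + ...].
Sum = 24.

24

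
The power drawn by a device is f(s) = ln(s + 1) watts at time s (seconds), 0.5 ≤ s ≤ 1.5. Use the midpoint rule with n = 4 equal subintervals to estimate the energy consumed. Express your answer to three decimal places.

Δs = (1.5 − 0.5)/4 = 0.25.
Midpoints: 0.625, 0.875, 1.125, 1.375.
f(0.625) ≈ 0.486, f(0.875) ≈ 0.629, f(1.125) ≈ 0.754, f(1.375) ≈ 0.865.
Sum = Δs · [f(0.625) + f(0.875) + f(1.125) + f(1.375)].
Sum ≈ 0.683.

0.683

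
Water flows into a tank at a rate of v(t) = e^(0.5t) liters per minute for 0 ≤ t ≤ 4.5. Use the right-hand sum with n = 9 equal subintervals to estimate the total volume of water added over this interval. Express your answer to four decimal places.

Δt = (4.5 − 0)/9 = 0.5.
Right endpoints: 0.5, 1, 1.5, 2, 2.5, 3, 3.5, 4, 4.5.
v(0.5) ≈ 1.2840, v(1) ≈ 1.6487, v(1.5) ≈ 2.1170, v(2) ≈ 2.7183, v(2.5) ≈ 3.4903, v(3) ≈ 4.4817, v(3.5) ≈ 5.7546, v(4) ≈ 7.3891, v(4.5) ≈ 9.4877.
Sum = Δt · [v(0.5) + v(1) + v(1.5) + ...].
Sum ≈ 19.1857.

19.1857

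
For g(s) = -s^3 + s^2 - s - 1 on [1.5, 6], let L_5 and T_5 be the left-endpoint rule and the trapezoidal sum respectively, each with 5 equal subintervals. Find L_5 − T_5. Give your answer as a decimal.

82.51875

L_5 = -196.9425.
T_5 = -279.46125.
L_5 − T_5 = 82.51875.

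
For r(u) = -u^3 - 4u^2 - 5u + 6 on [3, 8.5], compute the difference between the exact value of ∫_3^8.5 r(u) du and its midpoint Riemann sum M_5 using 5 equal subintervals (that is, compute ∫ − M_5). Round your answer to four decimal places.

-11.7849

Exact integral: ∫_3^8.5 r(u) du ≈ -2192.723958.
M_5 = -2180.9390625.
Error ≈ -2192.723958 − (-2180.9390625) ≈ -11.7849.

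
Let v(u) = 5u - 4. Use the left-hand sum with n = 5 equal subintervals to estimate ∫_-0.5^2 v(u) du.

-3.75

Δu = (2 − (-0.5))/5 = 0.5.
Left endpoints: -0.5, 0, 0.5, 1, 1.5.
v(-0.5) = -6.5, v(0) = -4, v(0.5) = -1.5, v(1) = 1, v(1.5) = 3.5.
Sum = Δu · [v(-0.5) + v(0) + v(0.5) + v(1) + v(1.5)].
Sum = -3.75.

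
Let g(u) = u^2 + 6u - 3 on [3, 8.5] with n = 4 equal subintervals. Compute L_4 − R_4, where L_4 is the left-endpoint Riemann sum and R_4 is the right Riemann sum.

L_4 = 304.51953125.
R_4 = 436.86328125.
L_4 − R_4 = -132.34375.

-132.34375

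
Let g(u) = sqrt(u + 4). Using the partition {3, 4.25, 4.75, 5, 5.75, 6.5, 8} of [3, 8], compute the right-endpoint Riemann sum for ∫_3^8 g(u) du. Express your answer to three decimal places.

Subinterval widths: 1.25, 0.5, 0.25, 0.75, 0.75, 1.5.
Right endpoints: 4.25, 4.75, 5, 5.75, 6.5, 8.
g(4.25) ≈ 2.872, g(4.75) ≈ 2.958, g(5) ≈ 3.000, g(5.75) ≈ 3.122, g(6.5) ≈ 3.240, g(8) ≈ 3.464.
Sum = Σ Δu_i · g(u_i).
Sum ≈ 15.788.

15.788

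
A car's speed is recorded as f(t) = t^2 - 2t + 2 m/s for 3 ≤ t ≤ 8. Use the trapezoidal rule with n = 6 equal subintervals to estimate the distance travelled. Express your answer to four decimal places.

117.2454

Δt = (8 − 3)/6 = 5/6.
f(3) = 5, f(23/6) = 325/36, f(14/3) = 130/9, f(5.5) = 21.25, f(19/3) = 265/9, f(43/6) = 1405/36, f(8) = 50.
T_6 = (Δt/2)·[f(t_0) + 2f(t_1) + ... + 2f(t_{5}) + f(t_6)].
Sum ≈ 117.2454.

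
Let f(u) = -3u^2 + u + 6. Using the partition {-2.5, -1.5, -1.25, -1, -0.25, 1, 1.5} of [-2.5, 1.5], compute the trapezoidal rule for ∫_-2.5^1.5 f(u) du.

Subinterval widths: 1, 0.25, 0.25, 0.75, 1.25, 0.5.
f(-2.5) = -15.25, f(-1.5) = -2.25, f(-1.25) = 0.0625, f(-1) = 2, f(-0.25) = 5.5625, f(1) = 4, f(1.5) = 0.75.
On each subinterval the trapezoid contributes (Δu_i/2)·[f(u_{i-1}) + f(u_i)].
Sum = 1.234375.

1.234375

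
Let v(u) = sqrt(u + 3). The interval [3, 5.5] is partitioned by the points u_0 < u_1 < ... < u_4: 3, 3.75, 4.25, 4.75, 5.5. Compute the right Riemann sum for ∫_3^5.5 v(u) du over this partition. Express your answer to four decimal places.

6.8734

Subinterval widths: 0.75, 0.5, 0.5, 0.75.
Right endpoints: 3.75, 4.25, 4.75, 5.5.
v(3.75) ≈ 2.5981, v(4.25) ≈ 2.6926, v(4.75) ≈ 2.7839, v(5.5) ≈ 2.9155.
Sum = Σ Δu_i · v(u_i).
Sum ≈ 6.8734.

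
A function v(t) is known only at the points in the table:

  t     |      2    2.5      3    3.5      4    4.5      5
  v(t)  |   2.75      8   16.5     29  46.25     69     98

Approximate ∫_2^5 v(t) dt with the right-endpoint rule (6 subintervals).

133.375

Δt = 0.5.
Sum = 0.5·[8 + 16.5 + 29 + 46.25 + 69 + 98] = 133.375.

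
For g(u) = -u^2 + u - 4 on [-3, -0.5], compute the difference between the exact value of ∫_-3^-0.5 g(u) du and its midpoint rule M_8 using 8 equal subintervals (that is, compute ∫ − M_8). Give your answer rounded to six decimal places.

-0.020345

Exact integral: ∫_-3^-0.5 g(u) du ≈ -23.33333333.
M_8 ≈ -23.31298828.
Error ≈ -23.33333333 − (-23.31298828) ≈ -0.020345.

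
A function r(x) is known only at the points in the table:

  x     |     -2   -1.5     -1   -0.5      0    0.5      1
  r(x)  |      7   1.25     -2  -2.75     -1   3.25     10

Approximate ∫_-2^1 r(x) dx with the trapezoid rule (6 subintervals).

3.625

Δx = 0.5.
T_6 = (0.5/2)·[7 + 2·1.25 + 2·(-2) + 2·(-2.75) + 2·(-1) + 2·3.25 + 10] = 3.625.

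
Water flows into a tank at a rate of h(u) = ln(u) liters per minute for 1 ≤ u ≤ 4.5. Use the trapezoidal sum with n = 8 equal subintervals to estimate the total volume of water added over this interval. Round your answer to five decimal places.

Δu = (4.5 − 1)/8 = 0.4375.
h(1) ≈ 0.00000, h(1.4375) ≈ 0.36291, h(1.875) ≈ 0.62861, h(2.3125) ≈ 0.83833, h(2.75) ≈ 1.01160, h(3.1875) ≈ 1.15924, h(3.625) ≈ 1.28785, h(4.0625) ≈ 1.40180, h(4.5) ≈ 1.50408.
T_8 = (Δu/2)·[h(u_0) + 2h(u_1) + ... + 2h(u_{7}) + h(u_8)].
Sum ≈ 3.25604.

3.25604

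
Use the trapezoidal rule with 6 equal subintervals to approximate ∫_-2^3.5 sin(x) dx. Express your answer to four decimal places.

Δx = (3.5 − (-2))/6 = 11/12.
f(-2) ≈ -0.9093, f(-13/12) ≈ -0.8835, f(-1/6) ≈ -0.1659, f(0.75) ≈ 0.6816, f(5/3) ≈ 0.9954, f(31/12) ≈ 0.5297, f(3.5) ≈ -0.3508.
T_6 = (Δx/2)·[f(x_0) + 2f(x_1) + ... + 2f(x_{5}) + f(x_6)].
Sum ≈ 0.4834.

0.4834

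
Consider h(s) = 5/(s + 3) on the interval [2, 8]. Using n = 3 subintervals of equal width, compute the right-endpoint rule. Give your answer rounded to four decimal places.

3.4488

Δs = (8 − 2)/3 = 2.
Right endpoints: 4, 6, 8.
h(4) = 5/7, h(6) = 5/9, h(8) = 5/11.
Sum = Δs · [h(4) + h(6) + h(8)].
Sum ≈ 3.4488.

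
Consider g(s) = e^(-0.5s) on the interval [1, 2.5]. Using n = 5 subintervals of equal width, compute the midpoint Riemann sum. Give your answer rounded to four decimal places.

Δs = (2.5 − 1)/5 = 0.3.
Midpoints: 1.15, 1.45, 1.75, 2.05, 2.35.
g(1.15) ≈ 0.5627, g(1.45) ≈ 0.4843, g(1.75) ≈ 0.4169, g(2.05) ≈ 0.3588, g(2.35) ≈ 0.3088.
Sum = Δs · [g(1.15) + g(1.45) + g(1.75) + g(2.05) + g(2.35)].
Sum ≈ 0.6395.

0.6395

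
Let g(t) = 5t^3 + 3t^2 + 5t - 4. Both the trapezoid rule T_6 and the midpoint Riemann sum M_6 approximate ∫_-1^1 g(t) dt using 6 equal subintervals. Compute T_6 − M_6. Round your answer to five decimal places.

0.16667

T_6 ≈ -5.8888889.
M_6 ≈ -6.0555556.
T_6 − M_6 ≈ 0.16667.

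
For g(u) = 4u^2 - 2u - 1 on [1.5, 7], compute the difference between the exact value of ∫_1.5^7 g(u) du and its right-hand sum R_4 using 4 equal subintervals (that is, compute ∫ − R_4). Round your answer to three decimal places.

-127.932

Exact integral: ∫_1.5^7 g(u) du ≈ 400.58333.
R_4 = 528.515625.
Error ≈ 400.58333 − 528.515625 ≈ -127.932.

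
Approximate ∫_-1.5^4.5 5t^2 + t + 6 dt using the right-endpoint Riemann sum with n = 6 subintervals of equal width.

255.5

Δt = (4.5 − (-1.5))/6 = 1.
Right endpoints: -0.5, 0.5, 1.5, 2.5, 3.5, 4.5.
f(-0.5) = 6.75, f(0.5) = 7.75, f(1.5) = 18.75, f(2.5) = 39.75, f(3.5) = 70.75, f(4.5) = 111.75.
Sum = Δt · [f(-0.5) + f(0.5) + f(1.5) + ...].
Sum = 255.5.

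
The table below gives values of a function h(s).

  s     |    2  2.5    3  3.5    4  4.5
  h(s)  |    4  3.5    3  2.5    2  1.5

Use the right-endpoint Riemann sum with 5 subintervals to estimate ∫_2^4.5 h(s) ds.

6.25

Δs = 0.5.
Sum = 0.5·[3.5 + 3 + 2.5 + 2 + 1.5] = 6.25.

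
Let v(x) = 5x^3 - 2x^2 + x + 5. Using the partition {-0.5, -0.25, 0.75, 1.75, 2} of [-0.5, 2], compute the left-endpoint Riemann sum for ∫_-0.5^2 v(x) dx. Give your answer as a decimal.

18.98046875

Subinterval widths: 0.25, 1, 1, 0.25.
Left endpoints: -0.5, -0.25, 0.75, 1.75.
v(-0.5) = 3.375, v(-0.25) = 4.546875, v(0.75) = 6.734375, v(1.75) = 27.421875.
Sum = Σ Δx_i · v(x_i).
Sum = 18.98046875.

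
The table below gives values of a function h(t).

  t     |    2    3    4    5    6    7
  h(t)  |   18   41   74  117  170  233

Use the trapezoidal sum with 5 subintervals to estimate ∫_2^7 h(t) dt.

527.5

Δt = 1.
T_5 = (1/2)·[18 + 2·41 + 2·74 + 2·117 + 2·170 + 233] = 527.5.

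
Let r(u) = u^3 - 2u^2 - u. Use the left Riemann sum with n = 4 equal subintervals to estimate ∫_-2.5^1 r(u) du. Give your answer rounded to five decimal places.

Δu = (1 − (-2.5))/4 = 0.875.
Left endpoints: -2.5, -1.625, -0.75, 0.125.
r(-2.5) = -25.625, r(-1.625) = -4069/512, r(-0.75) = -0.796875, r(0.125) = -79/512.
Sum = Δu · [r(-2.5) + r(-1.625) + r(-0.75) + r(0.125)].
Sum ≈ -30.20801.

-30.20801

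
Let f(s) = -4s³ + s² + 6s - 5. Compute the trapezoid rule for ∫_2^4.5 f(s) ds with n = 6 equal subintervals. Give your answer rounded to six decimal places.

-332.853009

Δs = (4.5 − 2)/6 = 5/12.
f(2) = -21, f(29/12) = -8881/216, f(17/6) = -7663/108, f(3.25) = -112.25, f(11/3) = -4502/27, f(49/12) = -51011/216, f(4.5) = -322.25.
T_6 = (Δs/2)·[f(s_0) + 2f(s_1) + ... + 2f(s_{5}) + f(s_6)].
Sum ≈ -332.853009.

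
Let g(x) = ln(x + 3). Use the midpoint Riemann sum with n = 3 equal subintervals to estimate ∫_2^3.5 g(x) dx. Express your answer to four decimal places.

Δx = (3.5 − 2)/3 = 0.5.
Midpoints: 2.25, 2.75, 3.25.
g(2.25) ≈ 1.6582, g(2.75) ≈ 1.7492, g(3.25) ≈ 1.8326.
Sum = Δx · [g(2.25) + g(2.75) + g(3.25)].
Sum ≈ 2.6200.

2.6200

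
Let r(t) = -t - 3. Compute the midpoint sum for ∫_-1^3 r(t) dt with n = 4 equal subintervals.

-16

Δt = (3 − (-1))/4 = 1.
Midpoints: -0.5, 0.5, 1.5, 2.5.
r(-0.5) = -2.5, r(0.5) = -3.5, r(1.5) = -4.5, r(2.5) = -5.5.
Sum = Δt · [r(-0.5) + r(0.5) + r(1.5) + r(2.5)].
Sum = -16.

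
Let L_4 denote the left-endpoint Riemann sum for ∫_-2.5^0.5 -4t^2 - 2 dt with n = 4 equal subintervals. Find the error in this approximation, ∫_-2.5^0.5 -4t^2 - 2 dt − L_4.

Exact integral: ∫_-2.5^0.5 f(t) dt = -27.
L_4 = -37.125.
Error = -27 − (-37.125) = 10.125.

10.125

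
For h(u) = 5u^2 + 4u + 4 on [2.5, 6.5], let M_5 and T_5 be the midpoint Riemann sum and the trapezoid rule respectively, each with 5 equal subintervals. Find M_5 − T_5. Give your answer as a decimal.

-3.2

M_5 = 518.6.
T_5 = 521.8.
M_5 − T_5 = -3.2.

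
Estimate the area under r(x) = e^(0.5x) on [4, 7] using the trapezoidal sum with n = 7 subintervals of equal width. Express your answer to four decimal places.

51.6495

Δx = (7 − 4)/7 = 3/7.
r(4) ≈ 7.3891, r(31/7) ≈ 9.1549, r(34/7) ≈ 11.3427, r(37/7) ≈ 14.0533, r(40/7) ≈ 17.4117, r(43/7) ≈ 21.5727, r(46/7) ≈ 26.7281, r(7) ≈ 33.1155.
T_7 = (Δx/2)·[r(x_0) + 2r(x_1) + ... + 2r(x_{6}) + r(x_7)].
Sum ≈ 51.6495.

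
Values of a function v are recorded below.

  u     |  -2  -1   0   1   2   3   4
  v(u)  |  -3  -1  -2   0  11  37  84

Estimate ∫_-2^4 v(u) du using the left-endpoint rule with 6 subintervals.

Δu = 1.
Sum = 1·[(-3) + (-1) + (-2) + 0 + 11 + 37] = 42.

42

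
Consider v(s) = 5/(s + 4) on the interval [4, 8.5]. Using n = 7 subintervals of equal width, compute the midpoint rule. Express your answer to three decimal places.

2.231

Δs = (8.5 − 4)/7 = 9/14.
Midpoints: 121/28, 139/28, 157/28, 6.25, 193/28, 211/28, 229/28.
v(121/28) = 140/233, v(139/28) = 140/251, v(157/28) = 140/269, v(6.25) = 20/41, v(193/28) = 28/61, v(211/28) = 140/323, v(229/28) = 140/341.
Sum = Δs · [v(121/28) + v(139/28) + v(157/28) + ...].
Sum ≈ 2.231.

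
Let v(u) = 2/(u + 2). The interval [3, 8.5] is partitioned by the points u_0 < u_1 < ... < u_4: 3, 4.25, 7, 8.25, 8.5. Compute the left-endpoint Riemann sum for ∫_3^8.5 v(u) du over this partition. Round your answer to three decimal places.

1.707

Subinterval widths: 1.25, 2.75, 1.25, 0.25.
Left endpoints: 3, 4.25, 7, 8.25.
v(3) = 0.4, v(4.25) = 0.32, v(7) = 2/9, v(8.25) = 8/41.
Sum = Σ Δu_i · v(u_i).
Sum ≈ 1.707.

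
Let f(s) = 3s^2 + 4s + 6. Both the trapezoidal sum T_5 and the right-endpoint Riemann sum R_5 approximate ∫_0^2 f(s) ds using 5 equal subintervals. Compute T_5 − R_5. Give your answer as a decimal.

-4

T_5 = 28.16.
R_5 = 32.16.
T_5 − R_5 = -4.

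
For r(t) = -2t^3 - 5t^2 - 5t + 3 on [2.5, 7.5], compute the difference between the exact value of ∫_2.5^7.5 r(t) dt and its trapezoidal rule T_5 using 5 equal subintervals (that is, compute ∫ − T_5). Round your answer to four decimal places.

29.1667

Exact integral: ∫_2.5^7.5 r(t) dt ≈ -2349.583333.
T_5 = -2378.75.
Error ≈ -2349.583333 − (-2378.75) ≈ 29.1667.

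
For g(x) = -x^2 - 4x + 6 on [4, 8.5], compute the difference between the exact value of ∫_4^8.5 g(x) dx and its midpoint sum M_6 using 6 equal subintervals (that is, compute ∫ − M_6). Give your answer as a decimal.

-0.2109375

Exact integral: ∫_4^8.5 g(x) dx = -268.875.
M_6 = -268.6640625.
Error = -268.875 − (-268.6640625) = -0.2109375.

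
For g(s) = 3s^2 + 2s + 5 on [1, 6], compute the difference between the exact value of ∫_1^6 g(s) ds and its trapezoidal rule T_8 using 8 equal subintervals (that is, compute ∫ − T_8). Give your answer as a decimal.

-0.9765625

Exact integral: ∫_1^6 g(s) ds = 275.
T_8 = 275.9765625.
Error = 275 − 275.9765625 = -0.9765625.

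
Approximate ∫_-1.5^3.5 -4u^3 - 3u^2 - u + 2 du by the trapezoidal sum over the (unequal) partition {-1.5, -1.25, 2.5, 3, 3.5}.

-280.125

Subinterval widths: 0.25, 3.75, 0.5, 0.5.
f(-1.5) = 10.25, f(-1.25) = 6.375, f(2.5) = -81.75, f(3) = -136, f(3.5) = -209.75.
On each subinterval the trapezoid contributes (Δu_i/2)·[f(u_{i-1}) + f(u_i)].
Sum = -280.125.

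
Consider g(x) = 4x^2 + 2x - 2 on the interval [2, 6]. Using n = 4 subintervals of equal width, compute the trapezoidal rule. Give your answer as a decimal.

304

Δx = (6 − 2)/4 = 1.
g(2) = 18, g(3) = 40, g(4) = 70, g(5) = 108, g(6) = 154.
T_4 = (Δx/2)·[g(x_0) + 2g(x_1) + 2g(x_2) + 2g(x_3) + g(x_4)].
Sum = 304.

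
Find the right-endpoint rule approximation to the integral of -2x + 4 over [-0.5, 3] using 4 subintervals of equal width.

2.1875

Δx = (3 − (-0.5))/4 = 0.875.
Right endpoints: 0.375, 1.25, 2.125, 3.
f(0.375) = 3.25, f(1.25) = 1.5, f(2.125) = -0.25, f(3) = -2.
Sum = Δx · [f(0.375) + f(1.25) + f(2.125) + f(3)].
Sum = 2.1875.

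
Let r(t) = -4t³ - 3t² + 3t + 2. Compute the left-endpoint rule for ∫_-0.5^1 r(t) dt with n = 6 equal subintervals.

Δt = (1 − (-0.5))/6 = 0.25.
Left endpoints: -0.5, -0.25, 0, 0.25, 0.5, 0.75.
r(-0.5) = 0.25, r(-0.25) = 1.125, r(0) = 2, r(0.25) = 2.5, r(0.5) = 2.25, r(0.75) = 0.875.
Sum = Δt · [r(-0.5) + r(-0.25) + r(0) + ...].
Sum = 2.25.

2.25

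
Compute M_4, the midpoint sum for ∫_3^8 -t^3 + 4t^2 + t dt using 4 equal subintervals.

-321.4453125

Δt = (8 − 3)/4 = 1.25.
Midpoints: 3.625, 4.875, 6.125, 7.375.
f(3.625) = 4379/512, f(4.875) = -8151/512, f(6.125) = -37681/512, f(7.375) = -90211/512.
Sum = Δt · [f(3.625) + f(4.875) + f(6.125) + f(7.375)].
Sum = -321.4453125.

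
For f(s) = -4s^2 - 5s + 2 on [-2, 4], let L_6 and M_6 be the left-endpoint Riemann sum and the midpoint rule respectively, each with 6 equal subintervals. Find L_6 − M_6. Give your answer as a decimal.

L_6 = -79.
M_6 = -112.
L_6 − M_6 = 33.

33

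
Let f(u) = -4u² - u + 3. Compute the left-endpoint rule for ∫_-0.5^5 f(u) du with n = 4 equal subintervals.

-97.796875

Δu = (5 − (-0.5))/4 = 1.375.
Left endpoints: -0.5, 0.875, 2.25, 3.625.
f(-0.5) = 2.5, f(0.875) = -0.9375, f(2.25) = -19.5, f(3.625) = -53.1875.
Sum = Δu · [f(-0.5) + f(0.875) + f(2.25) + f(3.625)].
Sum = -97.796875.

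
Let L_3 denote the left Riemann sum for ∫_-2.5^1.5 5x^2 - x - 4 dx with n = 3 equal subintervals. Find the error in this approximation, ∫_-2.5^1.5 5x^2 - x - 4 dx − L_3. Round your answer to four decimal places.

-21.9259

Exact integral: ∫_-2.5^1.5 f(x) dx ≈ 17.666667.
L_3 ≈ 39.592593.
Error ≈ 17.666667 − 39.592593 ≈ -21.9259.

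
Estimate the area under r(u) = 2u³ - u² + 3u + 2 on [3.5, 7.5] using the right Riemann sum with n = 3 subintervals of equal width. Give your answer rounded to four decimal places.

Δu = (7.5 − 3.5)/3 = 4/3.
Right endpoints: 29/6, 37/6, 7.5.
r(29/6) = 5912/27, r(37/6) = 12190/27, r(7.5) = 812.
Sum = Δu · [r(29/6) + r(37/6) + r(7.5)].
Sum ≈ 1976.5926.

1976.5926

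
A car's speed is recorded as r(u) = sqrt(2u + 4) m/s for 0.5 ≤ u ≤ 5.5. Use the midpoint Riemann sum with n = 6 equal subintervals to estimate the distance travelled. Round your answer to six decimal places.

Δu = (5.5 − 0.5)/6 = 5/6.
Midpoints: 11/12, 1.75, 31/12, 41/12, 4.25, 61/12.
r(11/12) ≈ 2.415229, r(1.75) ≈ 2.738613, r(31/12) ≈ 3.027650, r(41/12) ≈ 3.291403, r(4.25) ≈ 3.535534, r(61/12) ≈ 3.763863.
Sum = Δu · [r(11/12) + r(1.75) + r(31/12) + ...].
Sum ≈ 15.643577.

15.643577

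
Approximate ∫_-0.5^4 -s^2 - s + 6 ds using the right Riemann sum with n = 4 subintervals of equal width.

-14.58984375

Δs = (4 − (-0.5))/4 = 1.125.
Right endpoints: 0.625, 1.75, 2.875, 4.
f(0.625) = 4.984375, f(1.75) = 1.1875, f(2.875) = -5.140625, f(4) = -14.
Sum = Δs · [f(0.625) + f(1.75) + f(2.875) + f(4)].
Sum = -14.58984375.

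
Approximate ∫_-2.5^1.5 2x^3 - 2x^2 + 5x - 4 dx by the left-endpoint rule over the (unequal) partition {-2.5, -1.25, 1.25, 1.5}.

Subinterval widths: 1.25, 2.5, 0.25.
Left endpoints: -2.5, -1.25, 1.25.
f(-2.5) = -60.25, f(-1.25) = -17.28125, f(1.25) = 3.03125.
Sum = Σ Δx_i · f(x_i).
Sum = -117.7578125.

-117.7578125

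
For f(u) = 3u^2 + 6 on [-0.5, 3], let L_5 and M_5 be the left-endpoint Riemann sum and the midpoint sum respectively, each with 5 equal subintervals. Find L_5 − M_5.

-7.90125

L_5 = 39.795.
M_5 = 47.69625.
L_5 − M_5 = -7.90125.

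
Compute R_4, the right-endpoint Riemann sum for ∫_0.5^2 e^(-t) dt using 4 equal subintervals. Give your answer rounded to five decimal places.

Δt = (2 − 0.5)/4 = 0.375.
Right endpoints: 0.875, 1.25, 1.625, 2.
f(0.875) ≈ 0.41686, f(1.25) ≈ 0.28650, f(1.625) ≈ 0.19691, f(2) ≈ 0.13534.
Sum = Δt · [f(0.875) + f(1.25) + f(1.625) + f(2)].
Sum ≈ 0.38836.

0.38836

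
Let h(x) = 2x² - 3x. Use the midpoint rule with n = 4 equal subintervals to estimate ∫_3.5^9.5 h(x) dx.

Δx = (9.5 − 3.5)/4 = 1.5.
Midpoints: 4.25, 5.75, 7.25, 8.75.
h(4.25) = 23.375, h(5.75) = 48.875, h(7.25) = 83.375, h(8.75) = 126.875.
Sum = Δx · [h(4.25) + h(5.75) + h(7.25) + h(8.75)].
Sum = 423.75.

423.75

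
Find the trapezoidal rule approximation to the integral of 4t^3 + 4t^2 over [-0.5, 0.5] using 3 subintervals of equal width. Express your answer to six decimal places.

0.407407

Δt = (0.5 − (-0.5))/3 = 1/3.
f(-0.5) = 0.5, f(-1/6) = 5/54, f(1/6) = 7/54, f(0.5) = 1.5.
T_3 = (Δt/2)·[f(t_0) + 2f(t_1) + 2f(t_2) + f(t_3)].
Sum ≈ 0.407407.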